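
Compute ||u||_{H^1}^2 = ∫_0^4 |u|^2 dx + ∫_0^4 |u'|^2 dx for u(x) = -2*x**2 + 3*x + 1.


||u||_{H^1}^2 = 1976/5

The H^1 norm (squared) on an interval (0, L) is
  ||u||_{H^1}^2 = ∫_0^L u(x)^2 dx + ∫_0^L u'(x)^2 dx.
Compute u'(x) = 3 - 4*x.
Then u(x)^2 = 4*x**4 - 12*x**3 + 5*x**2 + 6*x + 1 and u'(x)^2 = 16*x**2 - 24*x + 9.
Integrate each monomial from 0 to 4 using ∫_0^4 c·x^n dx = c·4^(n+1)/(n+1):
  ∫_0^4 u(x)^2 dx = ∫_0^4 (4*x^4 - 12*x^3 + 5*x^2 + 6*x + 1) dx. Term by term:
    ∫_0^4 4*x^4 dx = 4096/5;  ∫_0^4 -12*x^3 dx = -768;  ∫_0^4 5*x^2 dx = 320/3;
    ∫_0^4 6*x dx = 48;  ∫_0^4 1 dx = 4.
  Sum: 4096/5 − 768 + 320/3 + 48 + 4 = 3148/15.
  ∫_0^4 u'(x)^2 dx = ∫_0^4 (16*x^2 - 24*x + 9) dx. Term by term:
    ∫_0^4 16*x^2 dx = 1024/3;  ∫_0^4 -24*x dx = -192;  ∫_0^4 9 dx = 36.
  Sum: 1024/3 − 192 + 36 = 556/3.
Adding: ||u||_{H^1}^2 = 3148/15 + 556/3 = 1976/5.


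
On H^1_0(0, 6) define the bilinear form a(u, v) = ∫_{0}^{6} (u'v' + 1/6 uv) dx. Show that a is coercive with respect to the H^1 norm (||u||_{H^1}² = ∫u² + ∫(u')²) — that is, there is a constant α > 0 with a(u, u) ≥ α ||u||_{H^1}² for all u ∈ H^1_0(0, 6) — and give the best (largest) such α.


α = (6 + π^2)/(π^2 + 36)

Coercivity of a(·,·) on H^1_0(0, 6) means a(u, u) ≥ α ||u||_{H^1}² for every u ∈ H^1_0.
The interval has length L = 6, and Poincaré/coercivity depend only on L. Here a(u, u) = ∫(u')² + (1/6)·∫u².
Here 0 < c = 1/6 < 1. The condition a(u,u) ≥ α||u||_{H^1}² reads (1−α)∫(u')² ≥ (α−c)∫u². Any admissible α is ≤ 1 (rapidly oscillating u have ∫u²/∫(u')² → 0), and α = 1 would force 0 ≥ (1−c)∫u², impossible since c < 1; so 1−α > 0. By the sharp Poincaré inequality on H^1_0 of an interval of length L, ∫(u')² ≥ (π/L)²∫u² with equality for the first sine mode sin(π(x−x₀)/L) (x₀ the left endpoint), so the inequality holds for all u iff (1−α)(π/L)² ≥ α − c, i.e. α ≤ ((π/L)² + c)/((π/L)² + 1) = (1 + c(L/π)²)/(1 + (L/π)²). With (π/L)² = π^2/36 and c = 1/6, the largest admissible constant is α = ((π/L)² + c)/((π/L)² + 1).
Simplifying, α = (6 + π^2)/(π^2 + 36).


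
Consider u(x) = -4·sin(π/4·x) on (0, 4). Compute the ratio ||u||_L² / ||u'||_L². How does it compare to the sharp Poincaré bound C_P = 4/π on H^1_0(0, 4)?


||u||_L² / ||u'||_L² = 4/π = C_P.

u(x) = -4·sin(π/4·x), so u'(x) = -π*cos(π*x/4).
Writing u(x) = A·sin(kπx/L) with A = -4 and k = 1, use ∫_0^L sin²(kπx/L) dx = L/2 and ∫_0^L cos²(kπx/L) dx = L/2.
u² = 16·sin²(π/4·x) and (u')² = π^2·cos²(π/4·x), and each of sin², cos² integrates to L/2 = 2 over (0, 4).
∫_0^4 u² dx = 32, so ||u||_L² = 4*sqrt(2).
∫_0^4 (u')² dx = 2*π^2, so ||u'||_L² = sqrt(2)*π.
Ratio ||u||_L² / ||u'||_L² = 4/π.
Sharp Poincaré constant on H^1_0(0, 4) is C_P = L/π = 4/π, achieved by sin(π/4·x).
This is the k = 1 eigenfunction (up to amplitude), so the ratio equals the sharp Poincaré constant exactly.


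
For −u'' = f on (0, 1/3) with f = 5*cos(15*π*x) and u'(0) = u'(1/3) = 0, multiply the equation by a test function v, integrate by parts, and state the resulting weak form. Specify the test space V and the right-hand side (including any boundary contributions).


V = H^1(0, 1/3) (no boundary constraint on v; u is determined up to an additive constant); weak form: ∫_0^1/3 u'v' dx = ∫_0^1/3 (5*cos(15*π*x)) v dx for all v ∈ V.

Multiply both sides by a test function v and integrate from 0 to 1/3:
  ∫_0^1/3 −u''(x) v(x) dx = ∫_0^1/3 f(x) v(x) dx.
Integrate the LHS by parts once:
  ∫_0^1/3 −u'' v dx = −[u'(x) v(x)]_0^1/3 + ∫_0^1/3 u'(x) v'(x) dx.
Thus ∫_0^1/3 u'(x) v'(x) dx = ∫_0^1/3 f(x) v(x) dx + [u'(x) v(x)]_0^1/3.
Choose V so that boundary terms are either known or forced to vanish.
u has homogeneous Neumann: u'(0) = u'(1/3) = 0. So [u' v]_0^1/3 = 0·v(1/3) − 0·v(0) = 0 for any v; take V = H^1(0, 1/3).
Weak formulation: find u (satisfying any essential BC) such that ∫_0^1/3 u'(x) v'(x) dx = ∫_0^1/3 f v dx for all v ∈ V (homogeneous Neumann, so boundary terms vanish).
Substituting f(x) = 5*cos(15*π*x), the right-hand side is ∫_0^1/3 (5*cos(15*π*x)) v dx.
Compatibility check (pure Neumann): taking v ≡ 1 ∈ V gives 0 = ∫_0^1/3 f dx + (0) − (0), i.e. ∫_0^1/3 f dx must equal u'(0) − u'(1/3) = 0. Indeed ∫_0^1/3 (5*cos(15*π*x)) dx = 0, so the data are compatible. The solution is then unique only up to an additive constant (fix it e.g. by requiring ∫_0^1/3 u dx = 0).


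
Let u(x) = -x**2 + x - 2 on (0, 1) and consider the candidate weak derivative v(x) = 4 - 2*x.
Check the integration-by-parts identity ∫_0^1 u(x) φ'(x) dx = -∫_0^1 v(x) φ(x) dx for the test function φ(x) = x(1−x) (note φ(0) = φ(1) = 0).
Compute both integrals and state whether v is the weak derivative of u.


LHS = 0, RHS = -1/2. No, v is not the weak derivative of u.

u(x) = -x**2 + x - 2, classical derivative u'(x) = 1 - 2*x.
φ(x) = x(1−x), so φ'(x) = 1 - 2*x.
Note φ(0) = φ(1) = 0, so the boundary term u·φ vanishes.
LHS = ∫_0^1 u(x) φ'(x) dx = ∫_0^1 (2*x^3 - 3*x^2 + 5*x - 2) dx. Term by term:
  ∫_0^1 2*x^3 dx = 1/2;  ∫_0^1 -3*x^2 dx = -1;  ∫_0^1 5*x dx = 5/2;
  ∫_0^1 -2 dx = -2.
Sum: 1/2 − 1 + 5/2 − 2 = 0.
So LHS = 0.
∫_0^1 v(x) φ(x) dx = ∫_0^1 (2*x^3 - 6*x^2 + 4*x) dx. Term by term:
  ∫_0^1 2*x^3 dx = 1/2;  ∫_0^1 -6*x^2 dx = -2;  ∫_0^1 4*x dx = 2.
Sum: 1/2 − 2 + 2 = 1/2.
So RHS = -∫_0^1 v(x) φ(x) dx = -1/2.
LHS − RHS = 1/2 ≠ 0, so the identity fails.
(For a valid weak derivative the identity must hold for EVERY test function, in particular this one. The failure shows v is NOT the weak derivative of u.)
Correct weak derivative would be u'(x) = 1 - 2*x.


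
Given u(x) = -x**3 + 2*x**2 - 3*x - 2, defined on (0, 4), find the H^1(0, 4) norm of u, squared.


||u||_{H^1}^2 = 75452/35

The H^1 norm (squared) on an interval (0, L) is
  ||u||_{H^1}^2 = ∫_0^L u(x)^2 dx + ∫_0^L u'(x)^2 dx.
Compute u'(x) = -3*x**2 + 4*x - 3.
Then u(x)^2 = x**6 - 4*x**5 + 10*x**4 - 8*x**3 + x**2 + 12*x + 4 and u'(x)^2 = 9*x**4 - 24*x**3 + 34*x**2 - 24*x + 9.
Integrate each monomial from 0 to 4 using ∫_0^4 c·x^n dx = c·4^(n+1)/(n+1):
  ∫_0^4 u(x)^2 dx = ∫_0^4 (x^6 - 4*x^5 + 10*x^4 - 8*x^3 + x^2 + 12*x + 4) dx. Term by term:
    ∫_0^4 x^6 dx = 16384/7;  ∫_0^4 -4*x^5 dx = -8192/3;  ∫_0^4 10*x^4 dx = 2048;
    ∫_0^4 -8*x^3 dx = -512;  ∫_0^4 x^2 dx = 64/3;  ∫_0^4 12*x dx = 96;
    ∫_0^4 4 dx = 16.
  Sum: 16384/7 − 8192/3 + 2048 − 512 + 64/3 + 96 + 16 = 26864/21.
  ∫_0^4 u'(x)^2 dx = ∫_0^4 (9*x^4 - 24*x^3 + 34*x^2 - 24*x + 9) dx. Term by term:
    ∫_0^4 9*x^4 dx = 9216/5;  ∫_0^4 -24*x^3 dx = -1536;  ∫_0^4 34*x^2 dx = 2176/3;
    ∫_0^4 -24*x dx = -192;  ∫_0^4 9 dx = 36.
  Sum: 9216/5 − 1536 + 2176/3 − 192 + 36 = 13148/15.
Adding: ||u||_{H^1}^2 = 26864/21 + 13148/15 = 75452/35.


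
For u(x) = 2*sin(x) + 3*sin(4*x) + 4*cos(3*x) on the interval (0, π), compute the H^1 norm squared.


||u||_{H^1(0,π)}^2 = 1920/7 + 321*π/2

u'(x) = -12*sin(3*x) + 2*cos(x) + 12*cos(4*x).
Expand u² and (u')² and integrate term by term on (0, π), using: for integers n ≥ 1, ∫_0^π sin²(nx) dx = ∫_0^π cos²(nx) dx = π/2; for n ≠ n', ∫_0^π sin(nx)sin(n'x) dx = ∫_0^π cos(nx)cos(n'x) dx = 0; and by product-to-sum, ∫_0^π sin(nx)cos(n'x) dx = ½∫_0^π [sin((n+n')x) + sin((n−n')x)] dx, which is 0 when n+n' is even and 2n/(n²−n'²) when n+n' is odd (it need not vanish on (0, π)).
  u² squared terms: (2)²·∫sin(x)² dx = 4·π/2 = 2*π;  (3)²·∫sin(4x)² dx = 9·π/2 = 9*π/2;  (4)²·∫cos(3x)² dx = 16·π/2 = 8*π.
  u² cross terms: 2·(2)·(3)·∫sin(x)·sin(4x) dx = 12·(0) = 0;  2·(2)·(4)·∫sin(x)·cos(3x) dx = 16·(0) = 0;  2·(3)·(4)·∫sin(4x)·cos(3x) dx = 24·(8/7) = 192/7.
  So ∫_0^π u² dx = 2*π + 9*π/2 + 8*π + 0 + 0 + 192/7 = 192/7 + 29*π/2.
  (u')² squared terms: (-12)²·∫sin(3x)² dx = 144·π/2 = 72*π;  (2)²·∫cos(x)² dx = 4·π/2 = 2*π;  (12)²·∫cos(4x)² dx = 144·π/2 = 72*π.
  (u')² cross terms: 2·(-12)·(2)·∫sin(3x)·cos(x) dx = -48·(0) = 0;  2·(-12)·(12)·∫sin(3x)·cos(4x) dx = -288·(-6/7) = 1728/7;  2·(2)·(12)·∫cos(x)·cos(4x) dx = 48·(0) = 0.
  So ∫_0^π (u')² dx = 72*π + 2*π + 72*π + 0 + 1728/7 + 0 = 1728/7 + 146*π.
||u||_{H^1}^2 = (192/7 + 29*π/2) + (1728/7 + 146*π) = 1920/7 + 321*π/2.


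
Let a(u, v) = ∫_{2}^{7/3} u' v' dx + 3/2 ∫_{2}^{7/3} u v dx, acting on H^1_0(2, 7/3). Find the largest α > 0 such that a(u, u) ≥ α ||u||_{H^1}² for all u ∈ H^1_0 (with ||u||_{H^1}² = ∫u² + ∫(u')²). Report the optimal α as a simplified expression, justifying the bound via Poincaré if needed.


α = 1

Coercivity of a(·,·) on H^1_0(2, 7/3) means a(u, u) ≥ α ||u||_{H^1}² for every u ∈ H^1_0.
The interval has length L = 1/3, and Poincaré/coercivity depend only on L. Here a(u, u) = ∫(u')² + (3/2)·∫u².
Here c = 3/2 ≥ 1, so a(u,u) = ∫(u')² + c∫u² ≥ ∫(u')² + ∫u² = ||u||_{H^1}², i.e. α = 1 works. No larger α is possible: a(u,u) ≥ α||u||_{H^1}² means (1−α)∫(u')² ≥ (α−c)∫u², and for the modes u_n = sin(nπ(x−x₀)/L) (x₀ the left endpoint) one has ∫u_n²/∫(u_n')² = (L/(nπ))² → 0, so a(u_n,u_n)/||u_n||_{H^1}² → 1. Hence the optimal constant is α = 1.
Therefore α = 1.


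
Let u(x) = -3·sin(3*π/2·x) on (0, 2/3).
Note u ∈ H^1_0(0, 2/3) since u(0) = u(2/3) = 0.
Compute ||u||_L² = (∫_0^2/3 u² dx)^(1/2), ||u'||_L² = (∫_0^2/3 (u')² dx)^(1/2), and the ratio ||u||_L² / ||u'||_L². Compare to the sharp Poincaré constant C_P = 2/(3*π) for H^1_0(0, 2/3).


||u||_L² / ||u'||_L² = 2/(3*π) = C_P.

u(x) = -3·sin(3*π/2·x), so u'(x) = -9*π*cos(3*π*x/2)/2.
Writing u(x) = A·sin(kπx/L) with A = -3 and k = 1, use ∫_0^L sin²(kπx/L) dx = L/2 and ∫_0^L cos²(kπx/L) dx = L/2.
u² = 9·sin²(3*π/2·x) and (u')² = 81*π^2/4·cos²(3*π/2·x), and each of sin², cos² integrates to L/2 = 1/3 over (0, 2/3).
∫_0^2/3 u² dx = 3, so ||u||_L² = sqrt(3).
∫_0^2/3 (u')² dx = 27*π^2/4, so ||u'||_L² = 3*sqrt(3)*π/2.
Ratio ||u||_L² / ||u'||_L² = 2/(3*π).
Sharp Poincaré constant on H^1_0(0, 2/3) is C_P = L/π = 2/(3*π), achieved by sin(3*π/2·x).
This is the k = 1 eigenfunction (up to amplitude), so the ratio equals the sharp Poincaré constant exactly.


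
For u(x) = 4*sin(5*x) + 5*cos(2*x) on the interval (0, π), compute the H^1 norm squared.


||u||_{H^1(0,π)}^2 = 2000/21 + 541*π/2

u'(x) = -10*sin(2*x) + 20*cos(5*x).
Expand u² and (u')² and integrate term by term on (0, π), using: for integers n ≥ 1, ∫_0^π sin²(nx) dx = ∫_0^π cos²(nx) dx = π/2; for n ≠ n', ∫_0^π sin(nx)sin(n'x) dx = ∫_0^π cos(nx)cos(n'x) dx = 0; and by product-to-sum, ∫_0^π sin(nx)cos(n'x) dx = ½∫_0^π [sin((n+n')x) + sin((n−n')x)] dx, which is 0 when n+n' is even and 2n/(n²−n'²) when n+n' is odd (it need not vanish on (0, π)).
  u² squared terms: (4)²·∫sin(5x)² dx = 16·π/2 = 8*π;  (5)²·∫cos(2x)² dx = 25·π/2 = 25*π/2.
  u² cross terms: 2·(4)·(5)·∫sin(5x)·cos(2x) dx = 40·(10/21) = 400/21.
  So ∫_0^π u² dx = 8*π + 25*π/2 + 400/21 = 400/21 + 41*π/2.
  (u')² squared terms: (-10)²·∫sin(2x)² dx = 100·π/2 = 50*π;  (20)²·∫cos(5x)² dx = 400·π/2 = 200*π.
  (u')² cross terms: 2·(-10)·(20)·∫sin(2x)·cos(5x) dx = -400·(-4/21) = 1600/21.
  So ∫_0^π (u')² dx = 50*π + 200*π + 1600/21 = 1600/21 + 250*π.
||u||_{H^1}^2 = (400/21 + 41*π/2) + (1600/21 + 250*π) = 2000/21 + 541*π/2.


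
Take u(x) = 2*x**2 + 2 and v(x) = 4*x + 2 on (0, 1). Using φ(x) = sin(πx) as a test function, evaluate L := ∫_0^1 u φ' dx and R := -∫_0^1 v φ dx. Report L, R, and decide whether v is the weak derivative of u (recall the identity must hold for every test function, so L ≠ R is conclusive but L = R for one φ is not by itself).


LHS = -4/π, RHS = -8/π. No, v is not the weak derivative of u.

u(x) = 2*x**2 + 2, classical derivative u'(x) = 4*x.
φ(x) = sin(πx), so φ'(x) = π*cos(π*x).
Note φ(0) = φ(1) = 0, so the boundary term u·φ vanishes.
LHS = ∫_0^1 u(x) φ'(x) dx = ∫_0^1 (2*π*x^2*cos(π*x) + 2*π*cos(π*x)) dx. Term by term:
  ∫_0^1 2*π*cos(π*x) dx = 0;  ∫_0^1 2*π*x^2*cos(π*x) dx = -4/π.
Sum: 0 − 4/π = -4/π.
So LHS = -4/π.
∫_0^1 v(x) φ(x) dx = ∫_0^1 (4*x*sin(π*x) + 2*sin(π*x)) dx. Term by term:
  ∫_0^1 2*sin(π*x) dx = 4/π;  ∫_0^1 4*x*sin(π*x) dx = 4/π.
Sum: 4/π + 4/π = 8/π.
So RHS = -∫_0^1 v(x) φ(x) dx = -8/π.
LHS − RHS = 4/π ≠ 0, so the identity fails.
(For a valid weak derivative the identity must hold for EVERY test function, in particular this one. The failure shows v is NOT the weak derivative of u.)
Correct weak derivative would be u'(x) = 4*x.


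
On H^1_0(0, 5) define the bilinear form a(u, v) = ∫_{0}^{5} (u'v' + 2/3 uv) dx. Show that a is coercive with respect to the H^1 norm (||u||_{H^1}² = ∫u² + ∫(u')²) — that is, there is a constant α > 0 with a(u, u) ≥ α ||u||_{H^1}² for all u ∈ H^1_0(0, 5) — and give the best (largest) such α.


α = (π^2 + 50/3)/(π^2 + 25)

Coercivity of a(·,·) on H^1_0(0, 5) means a(u, u) ≥ α ||u||_{H^1}² for every u ∈ H^1_0.
The interval has length L = 5, and Poincaré/coercivity depend only on L. Here a(u, u) = ∫(u')² + (2/3)·∫u².
Here 0 < c = 2/3 < 1. The condition a(u,u) ≥ α||u||_{H^1}² reads (1−α)∫(u')² ≥ (α−c)∫u². Any admissible α is ≤ 1 (rapidly oscillating u have ∫u²/∫(u')² → 0), and α = 1 would force 0 ≥ (1−c)∫u², impossible since c < 1; so 1−α > 0. By the sharp Poincaré inequality on H^1_0 of an interval of length L, ∫(u')² ≥ (π/L)²∫u² with equality for the first sine mode sin(π(x−x₀)/L) (x₀ the left endpoint), so the inequality holds for all u iff (1−α)(π/L)² ≥ α − c, i.e. α ≤ ((π/L)² + c)/((π/L)² + 1) = (1 + c(L/π)²)/(1 + (L/π)²). With (π/L)² = π^2/25 and c = 2/3, the largest admissible constant is α = ((π/L)² + c)/((π/L)² + 1).
Simplifying, α = (π^2 + 50/3)/(π^2 + 25).


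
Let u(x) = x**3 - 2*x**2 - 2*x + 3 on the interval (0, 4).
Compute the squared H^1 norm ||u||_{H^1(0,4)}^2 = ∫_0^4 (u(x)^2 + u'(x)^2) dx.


||u||_{H^1}^2 = 28412/35

The H^1 norm (squared) on an interval (0, L) is
  ||u||_{H^1}^2 = ∫_0^L u(x)^2 dx + ∫_0^L u'(x)^2 dx.
Compute u'(x) = 3*x**2 - 4*x - 2.
Then u(x)^2 = x**6 - 4*x**5 + 14*x**3 - 8*x**2 - 12*x + 9 and u'(x)^2 = 9*x**4 - 24*x**3 + 4*x**2 + 16*x + 4.
Integrate each monomial from 0 to 4 using ∫_0^4 c·x^n dx = c·4^(n+1)/(n+1):
  ∫_0^4 u(x)^2 dx = ∫_0^4 (x^6 - 4*x^5 + 14*x^3 - 8*x^2 - 12*x + 9) dx. Term by term:
    ∫_0^4 x^6 dx = 16384/7;  ∫_0^4 -4*x^5 dx = -8192/3;  ∫_0^4 14*x^3 dx = 896;
    ∫_0^4 -8*x^2 dx = -512/3;  ∫_0^4 -12*x dx = -96;  ∫_0^4 9 dx = 36.
  Sum: 16384/7 − 8192/3 + 896 − 512/3 − 96 + 36 = 5780/21.
  ∫_0^4 u'(x)^2 dx = ∫_0^4 (9*x^4 - 24*x^3 + 4*x^2 + 16*x + 4) dx. Term by term:
    ∫_0^4 9*x^4 dx = 9216/5;  ∫_0^4 -24*x^3 dx = -1536;  ∫_0^4 4*x^2 dx = 256/3;
    ∫_0^4 16*x dx = 128;  ∫_0^4 4 dx = 16.
  Sum: 9216/5 − 1536 + 256/3 + 128 + 16 = 8048/15.
Adding: ||u||_{H^1}^2 = 5780/21 + 8048/15 = 28412/35.


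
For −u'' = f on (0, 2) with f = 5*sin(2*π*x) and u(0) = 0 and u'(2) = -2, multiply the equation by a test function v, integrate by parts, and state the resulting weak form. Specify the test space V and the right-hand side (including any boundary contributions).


V = {v ∈ H^1(0, 2) : v(0) = 0} (test functions vanish at x = 0 where u is specified); weak form: ∫_0^2 u'v' dx = ∫_0^2 (5*sin(2*π*x)) v dx − 2·v(2) for all v ∈ V.

Multiply both sides by a test function v and integrate from 0 to 2:
  ∫_0^2 −u''(x) v(x) dx = ∫_0^2 f(x) v(x) dx.
Integrate the LHS by parts once:
  ∫_0^2 −u'' v dx = −[u'(x) v(x)]_0^2 + ∫_0^2 u'(x) v'(x) dx.
Thus ∫_0^2 u'(x) v'(x) dx = ∫_0^2 f(x) v(x) dx + [u'(x) v(x)]_0^2.
Choose V so that boundary terms are either known or forced to vanish.
Mixed BC: u(0) = 0 (Dirichlet) and u'(2) = -2 (Neumann). Define V = {v ∈ H^1(0, 2) : v(0) = 0}. Then [u' v]_0^2 = u'(2)·v(2) − u'(0)·0 = − 2·v(2).
Weak formulation: find u (satisfying any essential BC) such that ∫_0^2 u'(x) v'(x) dx = ∫_0^2 f v dx − 2·v(2) for all v ∈ V (Dirichlet at 0 absorbed into V; Neumann datum at x = 2 contributes the boundary term).
Substituting f(x) = 5*sin(2*π*x), the right-hand side is ∫_0^2 (5*sin(2*π*x)) v dx − 2·v(2).


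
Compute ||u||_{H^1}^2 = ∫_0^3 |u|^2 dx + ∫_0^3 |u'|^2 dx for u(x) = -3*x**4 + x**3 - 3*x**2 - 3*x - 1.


||u||_{H^1}^2 = 9497643/140

The H^1 norm (squared) on an interval (0, L) is
  ||u||_{H^1}^2 = ∫_0^L u(x)^2 dx + ∫_0^L u'(x)^2 dx.
Compute u'(x) = -12*x**3 + 3*x**2 - 6*x - 3.
Then u(x)^2 = 9*x**8 - 6*x**7 + 19*x**6 + 12*x**5 + 9*x**4 + 16*x**3 + 15*x**2 + 6*x + 1 and u'(x)^2 = 144*x**6 - 72*x**5 + 153*x**4 + 36*x**3 + 18*x**2 + 36*x + 9.
Integrate each monomial from 0 to 3 using ∫_0^3 c·x^n dx = c·3^(n+1)/(n+1):
  ∫_0^3 u(x)^2 dx = ∫_0^3 (9*x^8 - 6*x^7 + 19*x^6 + 12*x^5 + 9*x^4 + 16*x^3 + 15*x^2 + 6*x + 1) dx. Term by term:
    ∫_0^3 9*x^8 dx = 19683;  ∫_0^3 -6*x^7 dx = -19683/4;  ∫_0^3 19*x^6 dx = 41553/7;
    ∫_0^3 12*x^5 dx = 1458;  ∫_0^3 9*x^4 dx = 2187/5;  ∫_0^3 16*x^3 dx = 324;
    ∫_0^3 15*x^2 dx = 135;  ∫_0^3 6*x dx = 27;  ∫_0^3 1 dx = 3.
  Sum: 19683 − 19683/4 + 41553/7 + 1458 + 2187/5 + 324 + 135 + 27 + 3 = 3231591/140.
  ∫_0^3 u'(x)^2 dx = ∫_0^3 (144*x^6 - 72*x^5 + 153*x^4 + 36*x^3 + 18*x^2 + 36*x + 9) dx. Term by term:
    ∫_0^3 144*x^6 dx = 314928/7;  ∫_0^3 -72*x^5 dx = -8748;  ∫_0^3 153*x^4 dx = 37179/5;
    ∫_0^3 36*x^3 dx = 729;  ∫_0^3 18*x^2 dx = 162;  ∫_0^3 36*x dx = 162;
    ∫_0^3 9 dx = 27.
  Sum: 314928/7 − 8748 + 37179/5 + 729 + 162 + 162 + 27 = 1566513/35.
Adding: ||u||_{H^1}^2 = 3231591/140 + 1566513/35 = 9497643/140.


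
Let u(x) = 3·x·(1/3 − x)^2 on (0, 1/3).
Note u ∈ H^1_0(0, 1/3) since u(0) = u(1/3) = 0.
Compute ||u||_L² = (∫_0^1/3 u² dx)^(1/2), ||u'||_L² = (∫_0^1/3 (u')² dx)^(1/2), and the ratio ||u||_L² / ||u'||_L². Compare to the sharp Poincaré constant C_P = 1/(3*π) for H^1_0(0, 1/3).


||u||_L² / ||u'||_L² = sqrt(14)/42 < C_P = 1/(3*π).

u(x) = 3·x·(1/3 − x)^2, so u'(x) = (x - 1/3)*(9*x - 1).
u(x) = 3·x·(1/3 − x)^2 vanishes at x = 0 and x = 1/3, so u ∈ H^1_0(0, 1/3). Differentiate via the product rule and integrate the resulting polynomials term by term.
  ∫_0^1/3 u² dx = ∫_0^1/3 (9*x^6 - 12*x^5 + 6*x^4 - 4*x^3/3 + x^2/9) dx. Term by term:
    ∫_0^1/3 9*x^6 dx = 1/1701;  ∫_0^1/3 -12*x^5 dx = -2/729;  ∫_0^1/3 6*x^4 dx = 2/405;
    ∫_0^1/3 -4*x^3/3 dx = -1/243;  ∫_0^1/3 x^2/9 dx = 1/729.
  Sum: 1/1701 − 2/729 + 2/405 − 1/243 + 1/729 = 1/25515.
  ∫_0^1/3 (u')² dx = ∫_0^1/3 (81*x^4 - 72*x^3 + 22*x^2 - 8*x/3 + 1/9) dx. Term by term:
    ∫_0^1/3 81*x^4 dx = 1/15;  ∫_0^1/3 -72*x^3 dx = -2/9;  ∫_0^1/3 22*x^2 dx = 22/81;
    ∫_0^1/3 -8*x/3 dx = -4/27;  ∫_0^1/3 1/9 dx = 1/27.
  Sum: 1/15 − 2/9 + 22/81 − 4/27 + 1/27 = 2/405.
∫_0^1/3 u² dx = 1/25515, so ||u||_L² = sqrt(35)/945.
∫_0^1/3 (u')² dx = 2/405, so ||u'||_L² = sqrt(10)/45.
Ratio ||u||_L² / ||u'||_L² = sqrt(14)/42.
Sharp Poincaré constant on H^1_0(0, 1/3) is C_P = L/π = 1/(3*π), achieved by sin(3*π·x).
A polynomial bump cannot attain the sharp Poincaré constant (only the first sine eigenfunction does), so the ratio is strictly less than C_P, consistent with ||u||_L² ≤ C_P ||u'||_L².


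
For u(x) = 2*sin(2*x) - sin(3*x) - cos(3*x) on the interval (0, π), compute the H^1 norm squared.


||u||_{H^1(0,π)}^2 = 32 + 20*π

u'(x) = 3*sin(3*x) + 4*cos(2*x) - 3*cos(3*x).
Expand u² and (u')² and integrate term by term on (0, π), using: for integers n ≥ 1, ∫_0^π sin²(nx) dx = ∫_0^π cos²(nx) dx = π/2; for n ≠ n', ∫_0^π sin(nx)sin(n'x) dx = ∫_0^π cos(nx)cos(n'x) dx = 0; and by product-to-sum, ∫_0^π sin(nx)cos(n'x) dx = ½∫_0^π [sin((n+n')x) + sin((n−n')x)] dx, which is 0 when n+n' is even and 2n/(n²−n'²) when n+n' is odd (it need not vanish on (0, π)).
  u² squared terms: (-1)²·∫cos(3x)² dx = 1·π/2 = π/2;  (-1)²·∫sin(3x)² dx = 1·π/2 = π/2;  (2)²·∫sin(2x)² dx = 4·π/2 = 2*π.
  u² cross terms: 2·(-1)·(-1)·∫cos(3x)·sin(3x) dx = 2·(0) = 0;  2·(-1)·(2)·∫cos(3x)·sin(2x) dx = -4·(-4/5) = 16/5;  2·(-1)·(2)·∫sin(3x)·sin(2x) dx = -4·(0) = 0.
  So ∫_0^π u² dx = π/2 + π/2 + 2*π + 0 + 16/5 + 0 = 16/5 + 3*π.
  (u')² squared terms: (-3)²·∫cos(3x)² dx = 9·π/2 = 9*π/2;  (3)²·∫sin(3x)² dx = 9·π/2 = 9*π/2;  (4)²·∫cos(2x)² dx = 16·π/2 = 8*π.
  (u')² cross terms: 2·(-3)·(3)·∫cos(3x)·sin(3x) dx = -18·(0) = 0;  2·(-3)·(4)·∫cos(3x)·cos(2x) dx = -24·(0) = 0;  2·(3)·(4)·∫sin(3x)·cos(2x) dx = 24·(6/5) = 144/5.
  So ∫_0^π (u')² dx = 9*π/2 + 9*π/2 + 8*π + 0 + 0 + 144/5 = 144/5 + 17*π.
||u||_{H^1}^2 = (16/5 + 3*π) + (144/5 + 17*π) = 32 + 20*π.


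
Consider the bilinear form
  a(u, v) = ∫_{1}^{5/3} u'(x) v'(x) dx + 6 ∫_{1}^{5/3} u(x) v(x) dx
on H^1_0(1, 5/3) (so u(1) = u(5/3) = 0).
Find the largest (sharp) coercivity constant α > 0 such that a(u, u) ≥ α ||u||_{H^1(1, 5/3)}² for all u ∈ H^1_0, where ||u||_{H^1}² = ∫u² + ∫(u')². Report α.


α = 1

Coercivity of a(·,·) on H^1_0(1, 5/3) means a(u, u) ≥ α ||u||_{H^1}² for every u ∈ H^1_0.
The interval has length L = 2/3, and Poincaré/coercivity depend only on L. Here a(u, u) = ∫(u')² + (6)·∫u².
Here c = 6 ≥ 1, so a(u,u) = ∫(u')² + c∫u² ≥ ∫(u')² + ∫u² = ||u||_{H^1}², i.e. α = 1 works. No larger α is possible: a(u,u) ≥ α||u||_{H^1}² means (1−α)∫(u')² ≥ (α−c)∫u², and for the modes u_n = sin(nπ(x−x₀)/L) (x₀ the left endpoint) one has ∫u_n²/∫(u_n')² = (L/(nπ))² → 0, so a(u_n,u_n)/||u_n||_{H^1}² → 1. Hence the optimal constant is α = 1.
Therefore α = 1.


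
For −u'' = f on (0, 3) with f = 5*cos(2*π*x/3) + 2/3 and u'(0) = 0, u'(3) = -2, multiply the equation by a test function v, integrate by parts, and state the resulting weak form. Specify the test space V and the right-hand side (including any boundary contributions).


V = H^1(0, 3) (v unrestricted at boundary; u is determined up to an additive constant); weak form: ∫_0^3 u'v' dx = ∫_0^3 (5*cos(2*π*x/3) + 2/3) v dx − 2·v(3) for all v ∈ V.

Multiply both sides by a test function v and integrate from 0 to 3:
  ∫_0^3 −u''(x) v(x) dx = ∫_0^3 f(x) v(x) dx.
Integrate the LHS by parts once:
  ∫_0^3 −u'' v dx = −[u'(x) v(x)]_0^3 + ∫_0^3 u'(x) v'(x) dx.
Thus ∫_0^3 u'(x) v'(x) dx = ∫_0^3 f(x) v(x) dx + [u'(x) v(x)]_0^3.
Choose V so that boundary terms are either known or forced to vanish.
u has inhomogeneous Neumann u'(0) = 0, u'(3) = -2. [u' v]_0^3 = (-2)·v(3) − (0)·v(0) = − 2·v(3). Take V = H^1(0, 3); boundary term becomes part of RHS.
Weak formulation: find u (satisfying any essential BC) such that ∫_0^3 u'(x) v'(x) dx = ∫_0^3 f v dx − 2·v(3) for all v ∈ V (Neumann data are natural BCs: they enter the RHS as boundary terms).
Substituting f(x) = 5*cos(2*π*x/3) + 2/3, the right-hand side is ∫_0^3 (5*cos(2*π*x/3) + 2/3) v dx − 2·v(3).
Compatibility check (pure Neumann): taking v ≡ 1 ∈ V gives 0 = ∫_0^3 f dx + (-2) − (0), i.e. ∫_0^3 f dx must equal u'(0) − u'(3) = 2. Indeed ∫_0^3 (5*cos(2*π*x/3) + 2/3) dx = 2, so the data are compatible. The solution is then unique only up to an additive constant (fix it e.g. by requiring ∫_0^3 u dx = 0).


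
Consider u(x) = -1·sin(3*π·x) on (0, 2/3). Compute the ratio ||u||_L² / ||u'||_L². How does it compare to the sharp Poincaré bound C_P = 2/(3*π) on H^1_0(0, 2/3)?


||u||_L² / ||u'||_L² = 1/(3*π) < C_P = 2/(3*π).

u(x) = -1·sin(3*π·x), so u'(x) = -3*π*cos(3*π*x).
Writing u(x) = A·sin(kπx/L) with A = -1 and k = 2, use ∫_0^L sin²(kπx/L) dx = L/2 and ∫_0^L cos²(kπx/L) dx = L/2.
u² = 1·sin²(3*π·x) and (u')² = 9*π^2·cos²(3*π·x), and each of sin², cos² integrates to L/2 = 1/3 over (0, 2/3).
∫_0^2/3 u² dx = 1/3, so ||u||_L² = sqrt(3)/3.
∫_0^2/3 (u')² dx = 3*π^2, so ||u'||_L² = sqrt(3)*π.
Ratio ||u||_L² / ||u'||_L² = 1/(3*π).
Sharp Poincaré constant on H^1_0(0, 2/3) is C_P = L/π = 2/(3*π), achieved by sin(3*π/2·x).
This is the k = 2 harmonic; the ratio L/(kπ) is strictly less than C_P = L/π, consistent with the sharp inequality ||u||_L² ≤ C_P ||u'||_L².


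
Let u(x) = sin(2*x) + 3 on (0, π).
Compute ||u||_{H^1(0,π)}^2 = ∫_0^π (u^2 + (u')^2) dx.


||u||_{H^1(0,π)}^2 = 23*π/2

u'(x) = 2*cos(2*x).
Expand u² and (u')² and integrate term by term on (0, π), using: for integers n ≥ 1, ∫_0^π sin²(nx) dx = ∫_0^π cos²(nx) dx = π/2; for n ≠ n', ∫_0^π sin(nx)sin(n'x) dx = ∫_0^π cos(nx)cos(n'x) dx = 0; and by product-to-sum, ∫_0^π sin(nx)cos(n'x) dx = ½∫_0^π [sin((n+n')x) + sin((n−n')x)] dx, which is 0 when n+n' is even and 2n/(n²−n'²) when n+n' is odd (it need not vanish on (0, π)). For the constant mode: ∫_0^π 1 dx = π, ∫_0^π cos(nx) dx = 0, ∫_0^π sin(nx) dx = (1−(−1)^n)/n.
  u² squared terms: (3)²·∫1 dx = 9·π = 9*π;  (1)²·∫sin(2x)² dx = 1·π/2 = π/2.
  u² cross terms: 2·(3)·(1)·∫1·sin(2x) dx = 6·(0) = 0.
  So ∫_0^π u² dx = 9*π + π/2 + 0 = 19*π/2.
  (u')² squared terms: (2)²·∫cos(2x)² dx = 4·π/2 = 2*π.
  So ∫_0^π (u')² dx = 2*π.
||u||_{H^1}^2 = (19*π/2) + (2*π) = 23*π/2.


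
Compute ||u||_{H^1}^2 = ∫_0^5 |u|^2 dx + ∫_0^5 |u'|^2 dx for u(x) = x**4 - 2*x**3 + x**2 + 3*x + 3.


||u||_{H^1}^2 = 11065295/63

The H^1 norm (squared) on an interval (0, L) is
  ||u||_{H^1}^2 = ∫_0^L u(x)^2 dx + ∫_0^L u'(x)^2 dx.
Compute u'(x) = 4*x**3 - 6*x**2 + 2*x + 3.
Then u(x)^2 = x**8 - 4*x**7 + 6*x**6 + 2*x**5 - 5*x**4 - 6*x**3 + 15*x**2 + 18*x + 9 and u'(x)^2 = 16*x**6 - 48*x**5 + 52*x**4 - 32*x**2 + 12*x + 9.
Integrate each monomial from 0 to 5 using ∫_0^5 c·x^n dx = c·5^(n+1)/(n+1):
  ∫_0^5 u(x)^2 dx = ∫_0^5 (x^8 - 4*x^7 + 6*x^6 + 2*x^5 - 5*x^4 - 6*x^3 + 15*x^2 + 18*x + 9) dx. Term by term:
    ∫_0^5 x^8 dx = 1953125/9;  ∫_0^5 -4*x^7 dx = -390625/2;  ∫_0^5 6*x^6 dx = 468750/7;
    ∫_0^5 2*x^5 dx = 15625/3;  ∫_0^5 -5*x^4 dx = -3125;  ∫_0^5 -6*x^3 dx = -1875/2;
    ∫_0^5 15*x^2 dx = 625;  ∫_0^5 18*x dx = 225;  ∫_0^5 9 dx = 45.
  Sum: 1953125/9 − 390625/2 + 468750/7 + 15625/3 − 3125 − 1875/2 + 625 + 225 + 45 = 5714510/63.
  ∫_0^5 u'(x)^2 dx = ∫_0^5 (16*x^6 - 48*x^5 + 52*x^4 - 32*x^2 + 12*x + 9) dx. Term by term:
    ∫_0^5 16*x^6 dx = 1250000/7;  ∫_0^5 -48*x^5 dx = -125000;  ∫_0^5 52*x^4 dx = 32500;
    ∫_0^5 -32*x^2 dx = -4000/3;  ∫_0^5 12*x dx = 150;  ∫_0^5 9 dx = 45.
  Sum: 1250000/7 − 125000 + 32500 − 4000/3 + 150 + 45 = 1783595/21.
Adding: ||u||_{H^1}^2 = 5714510/63 + 1783595/21 = 11065295/63.


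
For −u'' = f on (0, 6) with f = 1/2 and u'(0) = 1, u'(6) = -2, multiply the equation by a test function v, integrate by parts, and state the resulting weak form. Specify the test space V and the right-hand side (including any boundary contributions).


V = H^1(0, 6) (v unrestricted at boundary; u is determined up to an additive constant); weak form: ∫_0^6 u'v' dx = ∫_0^6 (1/2) v dx − 2·v(6) − v(0) for all v ∈ V.

Multiply both sides by a test function v and integrate from 0 to 6:
  ∫_0^6 −u''(x) v(x) dx = ∫_0^6 f(x) v(x) dx.
Integrate the LHS by parts once:
  ∫_0^6 −u'' v dx = −[u'(x) v(x)]_0^6 + ∫_0^6 u'(x) v'(x) dx.
Thus ∫_0^6 u'(x) v'(x) dx = ∫_0^6 f(x) v(x) dx + [u'(x) v(x)]_0^6.
Choose V so that boundary terms are either known or forced to vanish.
u has inhomogeneous Neumann u'(0) = 1, u'(6) = -2. [u' v]_0^6 = (-2)·v(6) − (1)·v(0) = − 2·v(6) − v(0). Take V = H^1(0, 6); boundary term becomes part of RHS.
Weak formulation: find u (satisfying any essential BC) such that ∫_0^6 u'(x) v'(x) dx = ∫_0^6 f v dx − 2·v(6) − v(0) for all v ∈ V (Neumann data are natural BCs: they enter the RHS as boundary terms).
Substituting f(x) = 1/2, the right-hand side is ∫_0^6 (1/2) v dx − 2·v(6) − v(0).
Compatibility check (pure Neumann): taking v ≡ 1 ∈ V gives 0 = ∫_0^6 f dx + (-2) − (1), i.e. ∫_0^6 f dx must equal u'(0) − u'(6) = 3. Indeed ∫_0^6 (1/2) dx = 3, so the data are compatible. The solution is then unique only up to an additive constant (fix it e.g. by requiring ∫_0^6 u dx = 0).


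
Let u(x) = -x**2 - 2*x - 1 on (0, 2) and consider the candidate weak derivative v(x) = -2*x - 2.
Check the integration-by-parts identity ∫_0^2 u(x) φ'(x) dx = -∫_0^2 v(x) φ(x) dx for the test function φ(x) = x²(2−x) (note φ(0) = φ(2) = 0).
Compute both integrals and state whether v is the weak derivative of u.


LHS = 88/15, RHS = 88/15. Yes, v = u' weakly.

u(x) = -x**2 - 2*x - 1, classical derivative u'(x) = -2*x - 2.
φ(x) = x²(2−x), so φ'(x) = x*(4 - 3*x).
Note φ(0) = φ(2) = 0, so the boundary term u·φ vanishes.
LHS = ∫_0^2 u(x) φ'(x) dx = ∫_0^2 (3*x^4 + 2*x^3 - 5*x^2 - 4*x) dx. Term by term:
  ∫_0^2 3*x^4 dx = 96/5;  ∫_0^2 2*x^3 dx = 8;  ∫_0^2 -5*x^2 dx = -40/3;
  ∫_0^2 -4*x dx = -8.
Sum: 96/5 + 8 − 40/3 − 8 = 88/15.
So LHS = 88/15.
∫_0^2 v(x) φ(x) dx = ∫_0^2 (2*x^4 - 2*x^3 - 4*x^2) dx. Term by term:
  ∫_0^2 2*x^4 dx = 64/5;  ∫_0^2 -2*x^3 dx = -8;  ∫_0^2 -4*x^2 dx = -32/3.
Sum: 64/5 − 8 − 32/3 = -88/15.
So RHS = -∫_0^2 v(x) φ(x) dx = 88/15.
LHS = RHS, so the identity holds for this test φ.
Moreover u is smooth here and v(x) = u'(x) = -2*x - 2 pointwise, so the identity holds for every test function. Hence v is the weak derivative of u.


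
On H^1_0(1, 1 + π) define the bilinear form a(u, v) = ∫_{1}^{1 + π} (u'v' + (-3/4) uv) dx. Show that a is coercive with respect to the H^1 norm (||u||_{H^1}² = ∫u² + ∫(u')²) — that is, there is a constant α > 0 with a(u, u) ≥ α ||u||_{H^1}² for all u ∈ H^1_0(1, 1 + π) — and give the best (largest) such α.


α = 1/8

Coercivity of a(·,·) on H^1_0(1, 1 + π) means a(u, u) ≥ α ||u||_{H^1}² for every u ∈ H^1_0.
The interval has length L = π, and Poincaré/coercivity depend only on L. Here a(u, u) = ∫(u')² + (-3/4)·∫u².
Here c = -3/4 < 0 with |c| < (π/L)² = 1, so coercivity still holds. The condition a(u,u) ≥ α||u||_{H^1}² reads (1−α)∫(u')² ≥ (α−c)∫u². Any admissible α is ≤ 1 (rapidly oscillating u have ∫u²/∫(u')² → 0), and α = 1 would force 0 ≥ (1−c)∫u², impossible since c < 1; so 1−α > 0. By the sharp Poincaré inequality on H^1_0 of an interval of length L, ∫(u')² ≥ (π/L)²∫u² with equality for the first sine mode sin(π(x−x₀)/L) (x₀ the left endpoint), so the inequality holds for all u iff (1−α)(π/L)² ≥ α − c, i.e. α ≤ ((π/L)² + c)/((π/L)² + 1) = (1 + c(L/π)²)/(1 + (L/π)²). (Direct route, valid since c ≤ 0: Poincaré gives c∫u² ≥ c(L/π)²∫(u')², so a(u,u) ≥ (1 + c(L/π)²)∫(u')², while ||u||_{H^1}² ≤ (1 + (L/π)²)∫(u')²; dividing yields the same α.) With (π/L)² = 1 and c = -3/4, the largest admissible constant is α = ((π/L)² + c)/((π/L)² + 1).
Simplifying, α = 1/8.


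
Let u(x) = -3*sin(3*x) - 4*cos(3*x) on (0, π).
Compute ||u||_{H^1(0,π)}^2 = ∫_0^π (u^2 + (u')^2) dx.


||u||_{H^1(0,π)}^2 = 125*π

u'(x) = 12*sin(3*x) - 9*cos(3*x).
Expand u² and (u')² and integrate term by term on (0, π), using: for integers n ≥ 1, ∫_0^π sin²(nx) dx = ∫_0^π cos²(nx) dx = π/2; for n ≠ n', ∫_0^π sin(nx)sin(n'x) dx = ∫_0^π cos(nx)cos(n'x) dx = 0; and by product-to-sum, ∫_0^π sin(nx)cos(n'x) dx = ½∫_0^π [sin((n+n')x) + sin((n−n')x)] dx, which is 0 when n+n' is even and 2n/(n²−n'²) when n+n' is odd (it need not vanish on (0, π)).
  u² squared terms: (-4)²·∫cos(3x)² dx = 16·π/2 = 8*π;  (-3)²·∫sin(3x)² dx = 9·π/2 = 9*π/2.
  u² cross terms: 2·(-4)·(-3)·∫cos(3x)·sin(3x) dx = 24·(0) = 0.
  So ∫_0^π u² dx = 8*π + 9*π/2 + 0 = 25*π/2.
  (u')² squared terms: (-9)²·∫cos(3x)² dx = 81·π/2 = 81*π/2;  (12)²·∫sin(3x)² dx = 144·π/2 = 72*π.
  (u')² cross terms: 2·(-9)·(12)·∫cos(3x)·sin(3x) dx = -216·(0) = 0.
  So ∫_0^π (u')² dx = 81*π/2 + 72*π + 0 = 225*π/2.
||u||_{H^1}^2 = (25*π/2) + (225*π/2) = 125*π.


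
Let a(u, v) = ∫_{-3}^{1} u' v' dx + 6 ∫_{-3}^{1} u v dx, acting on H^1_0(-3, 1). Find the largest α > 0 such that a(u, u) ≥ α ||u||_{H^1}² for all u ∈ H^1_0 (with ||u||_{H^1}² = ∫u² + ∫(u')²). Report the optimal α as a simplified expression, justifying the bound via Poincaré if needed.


α = 1

Coercivity of a(·,·) on H^1_0(-3, 1) means a(u, u) ≥ α ||u||_{H^1}² for every u ∈ H^1_0.
The interval has length L = 4, and Poincaré/coercivity depend only on L. Here a(u, u) = ∫(u')² + (6)·∫u².
Here c = 6 ≥ 1, so a(u,u) = ∫(u')² + c∫u² ≥ ∫(u')² + ∫u² = ||u||_{H^1}², i.e. α = 1 works. No larger α is possible: a(u,u) ≥ α||u||_{H^1}² means (1−α)∫(u')² ≥ (α−c)∫u², and for the modes u_n = sin(nπ(x−x₀)/L) (x₀ the left endpoint) one has ∫u_n²/∫(u_n')² = (L/(nπ))² → 0, so a(u_n,u_n)/||u_n||_{H^1}² → 1. Hence the optimal constant is α = 1.
Therefore α = 1.


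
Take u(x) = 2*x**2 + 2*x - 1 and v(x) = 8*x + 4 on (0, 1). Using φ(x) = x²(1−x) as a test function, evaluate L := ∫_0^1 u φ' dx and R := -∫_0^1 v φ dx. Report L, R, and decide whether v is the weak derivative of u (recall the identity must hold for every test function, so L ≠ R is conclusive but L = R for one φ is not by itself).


LHS = -11/30, RHS = -11/15. No, v is not the weak derivative of u.

u(x) = 2*x**2 + 2*x - 1, classical derivative u'(x) = 4*x + 2.
φ(x) = x²(1−x), so φ'(x) = x*(2 - 3*x).
Note φ(0) = φ(1) = 0, so the boundary term u·φ vanishes.
LHS = ∫_0^1 u(x) φ'(x) dx = ∫_0^1 (-6*x^4 - 2*x^3 + 7*x^2 - 2*x) dx. Term by term:
  ∫_0^1 -6*x^4 dx = -6/5;  ∫_0^1 -2*x^3 dx = -1/2;  ∫_0^1 7*x^2 dx = 7/3;
  ∫_0^1 -2*x dx = -1.
Sum: -6/5 − 1/2 + 7/3 − 1 = -11/30.
So LHS = -11/30.
∫_0^1 v(x) φ(x) dx = ∫_0^1 (-8*x^4 + 4*x^3 + 4*x^2) dx. Term by term:
  ∫_0^1 -8*x^4 dx = -8/5;  ∫_0^1 4*x^3 dx = 1;  ∫_0^1 4*x^2 dx = 4/3.
Sum: -8/5 + 1 + 4/3 = 11/15.
So RHS = -∫_0^1 v(x) φ(x) dx = -11/15.
LHS − RHS = 11/30 ≠ 0, so the identity fails.
(For a valid weak derivative the identity must hold for EVERY test function, in particular this one. The failure shows v is NOT the weak derivative of u.)
Correct weak derivative would be u'(x) = 4*x + 2.


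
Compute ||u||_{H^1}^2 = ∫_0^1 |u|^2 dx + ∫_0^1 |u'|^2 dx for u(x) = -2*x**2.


||u||_{H^1}^2 = 92/15

The H^1 norm (squared) on an interval (0, L) is
  ||u||_{H^1}^2 = ∫_0^L u(x)^2 dx + ∫_0^L u'(x)^2 dx.
Compute u'(x) = -4*x.
Then u(x)^2 = 4*x**4 and u'(x)^2 = 16*x**2.
Integrate each monomial from 0 to 1 using ∫_0^1 c·x^n dx = c·1^(n+1)/(n+1):
  ∫_0^1 u(x)^2 dx = ∫_0^1 (4*x^4) dx. Term by term:
    ∫_0^1 4*x^4 dx = 4/5.
  ∫_0^1 u'(x)^2 dx = ∫_0^1 (16*x^2) dx. Term by term:
    ∫_0^1 16*x^2 dx = 16/3.
Adding: ||u||_{H^1}^2 = 4/5 + 16/3 = 92/15.


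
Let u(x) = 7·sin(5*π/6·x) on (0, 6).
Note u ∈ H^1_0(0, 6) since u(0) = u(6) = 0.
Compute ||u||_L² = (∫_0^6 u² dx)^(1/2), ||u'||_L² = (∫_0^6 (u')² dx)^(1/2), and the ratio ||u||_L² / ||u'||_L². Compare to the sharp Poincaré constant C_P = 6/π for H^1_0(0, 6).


||u||_L² / ||u'||_L² = 6/(5*π) < C_P = 6/π.

u(x) = 7·sin(5*π/6·x), so u'(x) = 35*π*cos(5*π*x/6)/6.
Writing u(x) = A·sin(kπx/L) with A = 7 and k = 5, use ∫_0^L sin²(kπx/L) dx = L/2 and ∫_0^L cos²(kπx/L) dx = L/2.
u² = 49·sin²(5*π/6·x) and (u')² = 1225*π^2/36·cos²(5*π/6·x), and each of sin², cos² integrates to L/2 = 3 over (0, 6).
∫_0^6 u² dx = 147, so ||u||_L² = 7*sqrt(3).
∫_0^6 (u')² dx = 1225*π^2/12, so ||u'||_L² = 35*sqrt(3)*π/6.
Ratio ||u||_L² / ||u'||_L² = 6/(5*π).
Sharp Poincaré constant on H^1_0(0, 6) is C_P = L/π = 6/π, achieved by sin(π/6·x).
This is the k = 5 harmonic; the ratio L/(kπ) is strictly less than C_P = L/π, consistent with the sharp inequality ||u||_L² ≤ C_P ||u'||_L².


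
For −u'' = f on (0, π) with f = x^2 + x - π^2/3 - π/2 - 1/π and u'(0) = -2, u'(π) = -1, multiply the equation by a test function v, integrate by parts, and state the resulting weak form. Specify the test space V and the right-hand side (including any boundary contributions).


V = H^1(0, π) (v unrestricted at boundary; u is determined up to an additive constant); weak form: ∫_0^π u'v' dx = ∫_0^π (x^2 + x - π^2/3 - π/2 - 1/π) v dx − v(π) + 2·v(0) for all v ∈ V.

Multiply both sides by a test function v and integrate from 0 to π:
  ∫_0^π −u''(x) v(x) dx = ∫_0^π f(x) v(x) dx.
Integrate the LHS by parts once:
  ∫_0^π −u'' v dx = −[u'(x) v(x)]_0^π + ∫_0^π u'(x) v'(x) dx.
Thus ∫_0^π u'(x) v'(x) dx = ∫_0^π f(x) v(x) dx + [u'(x) v(x)]_0^π.
Choose V so that boundary terms are either known or forced to vanish.
u has inhomogeneous Neumann u'(0) = -2, u'(π) = -1. [u' v]_0^π = (-1)·v(π) − (-2)·v(0) = − v(π) + 2·v(0). Take V = H^1(0, π); boundary term becomes part of RHS.
Weak formulation: find u (satisfying any essential BC) such that ∫_0^π u'(x) v'(x) dx = ∫_0^π f v dx − v(π) + 2·v(0) for all v ∈ V (Neumann data are natural BCs: they enter the RHS as boundary terms).
Substituting f(x) = x^2 + x - π^2/3 - π/2 - 1/π, the right-hand side is ∫_0^π (x^2 + x - π^2/3 - π/2 - 1/π) v dx − v(π) + 2·v(0).
Compatibility check (pure Neumann): taking v ≡ 1 ∈ V gives 0 = ∫_0^π f dx + (-1) − (-2), i.e. ∫_0^π f dx must equal u'(0) − u'(π) = -1. Indeed ∫_0^π (x^2 + x - π^2/3 - π/2 - 1/π) dx = -1, so the data are compatible. The solution is then unique only up to an additive constant (fix it e.g. by requiring ∫_0^π u dx = 0).


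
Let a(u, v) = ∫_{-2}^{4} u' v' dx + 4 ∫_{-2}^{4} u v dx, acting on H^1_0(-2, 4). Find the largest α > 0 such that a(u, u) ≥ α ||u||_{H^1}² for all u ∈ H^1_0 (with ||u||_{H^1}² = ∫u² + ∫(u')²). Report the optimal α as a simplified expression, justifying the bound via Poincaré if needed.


α = 1

Coercivity of a(·,·) on H^1_0(-2, 4) means a(u, u) ≥ α ||u||_{H^1}² for every u ∈ H^1_0.
The interval has length L = 6, and Poincaré/coercivity depend only on L. Here a(u, u) = ∫(u')² + (4)·∫u².
Here c = 4 ≥ 1, so a(u,u) = ∫(u')² + c∫u² ≥ ∫(u')² + ∫u² = ||u||_{H^1}², i.e. α = 1 works. No larger α is possible: a(u,u) ≥ α||u||_{H^1}² means (1−α)∫(u')² ≥ (α−c)∫u², and for the modes u_n = sin(nπ(x−x₀)/L) (x₀ the left endpoint) one has ∫u_n²/∫(u_n')² = (L/(nπ))² → 0, so a(u_n,u_n)/||u_n||_{H^1}² → 1. Hence the optimal constant is α = 1.
Therefore α = 1.


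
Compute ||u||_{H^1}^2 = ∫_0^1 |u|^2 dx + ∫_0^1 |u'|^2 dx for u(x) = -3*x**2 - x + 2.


||u||_{H^1}^2 = 619/30

The H^1 norm (squared) on an interval (0, L) is
  ||u||_{H^1}^2 = ∫_0^L u(x)^2 dx + ∫_0^L u'(x)^2 dx.
Compute u'(x) = -6*x - 1.
Then u(x)^2 = 9*x**4 + 6*x**3 - 11*x**2 - 4*x + 4 and u'(x)^2 = 36*x**2 + 12*x + 1.
Integrate each monomial from 0 to 1 using ∫_0^1 c·x^n dx = c·1^(n+1)/(n+1):
  ∫_0^1 u(x)^2 dx = ∫_0^1 (9*x^4 + 6*x^3 - 11*x^2 - 4*x + 4) dx. Term by term:
    ∫_0^1 9*x^4 dx = 9/5;  ∫_0^1 6*x^3 dx = 3/2;  ∫_0^1 -11*x^2 dx = -11/3;
    ∫_0^1 -4*x dx = -2;  ∫_0^1 4 dx = 4.
  Sum: 9/5 + 3/2 − 11/3 − 2 + 4 = 49/30.
  ∫_0^1 u'(x)^2 dx = ∫_0^1 (36*x^2 + 12*x + 1) dx. Term by term:
    ∫_0^1 36*x^2 dx = 12;  ∫_0^1 12*x dx = 6;  ∫_0^1 1 dx = 1.
  Sum: 12 + 6 + 1 = 19.
Adding: ||u||_{H^1}^2 = 49/30 + 19 = 619/30.


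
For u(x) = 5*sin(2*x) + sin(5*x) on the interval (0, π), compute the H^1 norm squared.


||u||_{H^1(0,π)}^2 = 151*π/2

u'(x) = 10*cos(2*x) + 5*cos(5*x).
Expand u² and (u')² and integrate term by term on (0, π), using: for integers n ≥ 1, ∫_0^π sin²(nx) dx = ∫_0^π cos²(nx) dx = π/2; for n ≠ n', ∫_0^π sin(nx)sin(n'x) dx = ∫_0^π cos(nx)cos(n'x) dx = 0; and by product-to-sum, ∫_0^π sin(nx)cos(n'x) dx = ½∫_0^π [sin((n+n')x) + sin((n−n')x)] dx, which is 0 when n+n' is even and 2n/(n²−n'²) when n+n' is odd (it need not vanish on (0, π)).
  u² squared terms: (5)²·∫sin(2x)² dx = 25·π/2 = 25*π/2;  (1)²·∫sin(5x)² dx = 1·π/2 = π/2.
  u² cross terms: 2·(5)·(1)·∫sin(2x)·sin(5x) dx = 10·(0) = 0.
  So ∫_0^π u² dx = 25*π/2 + π/2 + 0 = 13*π.
  (u')² squared terms: (5)²·∫cos(5x)² dx = 25·π/2 = 25*π/2;  (10)²·∫cos(2x)² dx = 100·π/2 = 50*π.
  (u')² cross terms: 2·(5)·(10)·∫cos(5x)·cos(2x) dx = 100·(0) = 0.
  So ∫_0^π (u')² dx = 25*π/2 + 50*π + 0 = 125*π/2.
||u||_{H^1}^2 = (13*π) + (125*π/2) = 151*π/2.
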